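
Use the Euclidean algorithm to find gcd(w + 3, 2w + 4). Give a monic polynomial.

1

Apply the Euclidean algorithm:
  w + 3 = (1/2)(2w + 4) + (1)
  2w + 4 = (2w + 4)(1) + (0)
The last nonzero remainder is the constant 1, so the polynomials are coprime and gcd = 1.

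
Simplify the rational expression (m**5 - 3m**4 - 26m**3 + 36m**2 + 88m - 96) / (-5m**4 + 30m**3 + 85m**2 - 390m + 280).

By polynomial division,
  m**5 - 3m**4 - 26m**3 + 36m**2 + 88m - 96 = (-(1/5)m - 3/5)(-5m**4 + 30m**3 + 85m**2 - 390m + 280) + (9m**3 + 9m**2 - 90m + 72)
  -5m**4 + 30m**3 + 85m**2 - 390m + 280 = (-(5/9)m + 35/9)(9m**3 + 9m**2 - 90m + 72) + (0)
Last nonzero remainder: 9m**3 + 9m**2 - 90m + 72. Dividing through by 9 gives the monic gcd m**3 + m**2 - 10m + 8.
Cancel m**3 + m**2 - 10m + 8 from numerator and denominator to get the reduced form.

(-m**2 + 4m + 12)/(5m - 35)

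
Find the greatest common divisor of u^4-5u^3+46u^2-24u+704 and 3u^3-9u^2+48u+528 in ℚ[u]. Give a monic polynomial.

u^2-7u+44

Repeated division with remainder:
  u^4-5u^3+46u^2-24u+704 = ((1/3)u-2/3)(3u^3-9u^2+48u+528) + (24u^2-168u+1056)
  3u^3-9u^2+48u+528 = ((1/8)u+1/2)(24u^2-168u+1056) + (0)
Last nonzero remainder: 24u^2-168u+1056. Dividing through by 24 gives the monic gcd u^2-7u+44.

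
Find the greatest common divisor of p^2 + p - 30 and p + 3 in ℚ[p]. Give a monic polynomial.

By polynomial division,
  p^2 + p - 30 = (p - 2)(p + 3) + (-24)
  p + 3 = (-(1/24)p - 1/8)(-24) + (0)
The last nonzero remainder is the constant -24, so the polynomials are coprime and gcd = 1.

1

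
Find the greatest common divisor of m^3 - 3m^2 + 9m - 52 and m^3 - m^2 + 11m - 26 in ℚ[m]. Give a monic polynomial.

m^2 + m + 13

Euclidean algorithm in ℚ[m]:
  m^3 - 3m^2 + 9m - 52 = (m^3 - m^2 + 11m - 26) + (-2m^2 - 2m - 26)
  m^3 - m^2 + 11m - 26 = (-(1/2)m + 1)(-2m^2 - 2m - 26) + (0)
Last nonzero remainder: -2m^2 - 2m - 26. Dividing through by -2 gives the monic gcd m^2 + m + 13.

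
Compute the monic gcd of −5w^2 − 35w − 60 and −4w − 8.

1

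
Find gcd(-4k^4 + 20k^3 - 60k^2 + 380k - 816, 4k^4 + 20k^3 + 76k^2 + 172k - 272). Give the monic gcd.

By polynomial division,
  -4k^4 + 20k^3 - 60k^2 + 380k - 816 = (-1)(4k^4 + 20k^3 + 76k^2 + 172k - 272) + (40k^3 + 16k^2 + 552k - 1088)
  4k^4 + 20k^3 + 76k^2 + 172k - 272 = ((1/10)k + 23/50)(40k^3 + 16k^2 + 552k - 1088) + ((336/25)k^2 + (672/25)k + 5712/25)
  40k^3 + 16k^2 + 552k - 1088 = ((125/42)k - 100/21)((336/25)k^2 + (672/25)k + 5712/25) + (0)
Last nonzero remainder: (336/25)k^2 + (672/25)k + 5712/25. Dividing through by 336/25 gives the monic gcd k^2 + 2k + 17.

k^2 + 2k + 17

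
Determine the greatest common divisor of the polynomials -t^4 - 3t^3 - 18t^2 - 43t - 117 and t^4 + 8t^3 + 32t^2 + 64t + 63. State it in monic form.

t^2 + 4t + 9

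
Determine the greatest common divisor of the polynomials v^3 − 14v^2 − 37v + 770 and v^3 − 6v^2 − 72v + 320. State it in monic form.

v − 10

Repeated division with remainder:
  v^3 − 14v^2 − 37v + 770 = (v^3 − 6v^2 − 72v + 320) + (−8v^2 + 35v + 450)
  v^3 − 6v^2 − 72v + 320 = (−(1/8)v + 13/64)(−8v^2 + 35v + 450) + (−(1463/64)v + 7315/32)
  −8v^2 + 35v + 450 = ((512/1463)v + 2880/1463)(−(1463/64)v + 7315/32) + (0)
Last nonzero remainder: −(1463/64)v + 7315/32. Dividing through by −1463/64 gives the monic gcd v − 10.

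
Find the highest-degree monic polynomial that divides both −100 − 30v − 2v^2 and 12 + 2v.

By polynomial division,
  −2v^2 − 30v − 100 = (−v − 9)(2v + 12) + (8)
  2v + 12 = ((1/4)v + 3/2)(8) + (0)
The last nonzero remainder is the constant 8, so the polynomials are coprime and gcd = 1.

1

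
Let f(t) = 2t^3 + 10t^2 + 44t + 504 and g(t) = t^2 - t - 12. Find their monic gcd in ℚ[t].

By polynomial division,
  2t^3 + 10t^2 + 44t + 504 = (2t + 12)(t^2 - t - 12) + (80t + 648)
  t^2 - t - 12 = ((1/80)t - 91/800)(80t + 648) + (6171/100)
  80t + 648 = ((8000/6171)t + 21600/2057)(6171/100) + (0)
The last nonzero remainder is the constant 6171/100, so the polynomials are coprime and gcd = 1.

1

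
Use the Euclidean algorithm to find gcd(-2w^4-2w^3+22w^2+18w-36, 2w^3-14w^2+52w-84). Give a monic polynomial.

w-3

Euclidean algorithm in ℚ[w]:
  -2w^4-2w^3+22w^2+18w-36 = (-w-8)(2w^3-14w^2+52w-84) + (-38w^2+350w-708)
  2w^3-14w^2+52w-84 = (-(1/19)w-42/361)(-38w^2+350w-708) + ((20020/361)w-60060/361)
  -38w^2+350w-708 = (-(6859/10010)w+21299/5005)((20020/361)w-60060/361) + (0)
Last nonzero remainder: (20020/361)w-60060/361. Dividing through by 20020/361 gives the monic gcd w-3.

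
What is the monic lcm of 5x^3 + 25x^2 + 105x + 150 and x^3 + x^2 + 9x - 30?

Repeated division with remainder:
  5x^3 + 25x^2 + 105x + 150 = (5)(x^3 + x^2 + 9x - 30) + (20x^2 + 60x + 300)
  x^3 + x^2 + 9x - 30 = ((1/20)x - 1/10)(20x^2 + 60x + 300) + (0)
Last nonzero remainder: 20x^2 + 60x + 300. Dividing through by 20 gives the monic gcd x^2 + 3x + 15.
Then lcm(f, g) = f·g / gcd(f, g); expanding and making the result monic gives the answer.

x^4 + 3x^3 + 11x^2 - 12x - 60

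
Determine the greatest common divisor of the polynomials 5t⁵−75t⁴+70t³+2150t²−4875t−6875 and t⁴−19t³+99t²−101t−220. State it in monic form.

Apply the Euclidean algorithm:
  5t⁵−75t⁴+70t³+2150t²−4875t−6875 = (5t+20)(t⁴−19t³+99t²−101t−220) + (−45t³+675t²−1755t−2475)
  t⁴−19t³+99t²−101t−220 = (−(1/45)t+4/45)(−45t³+675t²−1755t−2475) + (0)
Last nonzero remainder: −45t³+675t²−1755t−2475. Dividing through by −45 gives the monic gcd t³−15t²+39t+55.

t³−15t²+39t+55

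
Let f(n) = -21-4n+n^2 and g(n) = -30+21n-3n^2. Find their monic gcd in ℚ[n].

1

Euclidean algorithm in ℚ[n]:
  n^2-4n-21 = (-1/3)(-3n^2+21n-30) + (3n-31)
  -3n^2+21n-30 = (-n-10/3)(3n-31) + (-400/3)
  3n-31 = (-(9/400)n+93/400)(-400/3) + (0)
The last nonzero remainder is the constant -400/3, so the polynomials are coprime and gcd = 1.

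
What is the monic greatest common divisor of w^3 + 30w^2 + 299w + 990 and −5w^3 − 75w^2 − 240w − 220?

Repeated division with remainder:
  w^3 + 30w^2 + 299w + 990 = (−1/5)(−5w^3 − 75w^2 − 240w − 220) + (15w^2 + 251w + 946)
  −5w^3 − 75w^2 − 240w − 220 = (−(1/3)w + 26/45)(15w^2 + 251w + 946) + (−(3136/45)w − 34496/45)
  15w^2 + 251w + 946 = (−(675/3136)w − 1935/1568)(−(3136/45)w − 34496/45) + (0)
Last nonzero remainder: −(3136/45)w − 34496/45. Dividing through by −3136/45 gives the monic gcd w + 11.

w + 11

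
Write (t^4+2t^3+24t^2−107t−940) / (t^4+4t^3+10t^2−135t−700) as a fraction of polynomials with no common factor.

Apply the Euclidean algorithm:
  t^4+2t^3+24t^2−107t−940 = (t^4+4t^3+10t^2−135t−700) + (−2t^3+14t^2+28t−240)
  t^4+4t^3+10t^2−135t−700 = (−(1/2)t−11/2)(−2t^3+14t^2+28t−240) + (101t^2−101t−2020)
  −2t^3+14t^2+28t−240 = (−(2/101)t+12/101)(101t^2−101t−2020) + (0)
Last nonzero remainder: 101t^2−101t−2020. Dividing through by 101 gives the monic gcd t^2−t−20.
Cancel t^2−t−20 from numerator and denominator to get the reduced form.

(t^2+3t+47)/(t^2+5t+35)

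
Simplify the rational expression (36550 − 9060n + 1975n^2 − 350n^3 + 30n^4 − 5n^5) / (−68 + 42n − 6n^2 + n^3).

Euclidean algorithm in ℚ[n]:
  −5n^5 + 30n^4 − 350n^3 + 1975n^2 − 9060n + 36550 = (−5n^2 − 140)(n^3 − 6n^2 + 42n − 68) + (795n^2 − 3180n + 27030)
  n^3 − 6n^2 + 42n − 68 = ((1/795)n − 2/795)(795n^2 − 3180n + 27030) + (0)
Last nonzero remainder: 795n^2 − 3180n + 27030. Dividing through by 795 gives the monic gcd n^2 − 4n + 34.
Cancel n^2 − 4n + 34 from numerator and denominator to get the reduced form.

(1075 − 140n + 10n^2 − 5n^3)/(−2 + n)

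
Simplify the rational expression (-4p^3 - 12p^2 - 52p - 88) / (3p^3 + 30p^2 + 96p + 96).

(-4p^2 - 4p - 44)/(3p^2 + 24p + 48)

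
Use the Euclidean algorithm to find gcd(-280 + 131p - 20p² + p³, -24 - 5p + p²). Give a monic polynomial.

Euclidean algorithm in ℚ[p]:
  p³ - 20p² + 131p - 280 = (p - 15)(p² - 5p - 24) + (80p - 640)
  p² - 5p - 24 = ((1/80)p + 3/80)(80p - 640) + (0)
Last nonzero remainder: 80p - 640. Dividing through by 80 gives the monic gcd p - 8.

-8 + p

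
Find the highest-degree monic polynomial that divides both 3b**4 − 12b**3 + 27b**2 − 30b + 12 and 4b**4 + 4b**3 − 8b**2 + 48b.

b**2 − 2b + 4

Apply the Euclidean algorithm:
  3b**4 − 12b**3 + 27b**2 − 30b + 12 = (3/4)(4b**4 + 4b**3 − 8b**2 + 48b) + (−15b**3 + 33b**2 − 66b + 12)
  4b**4 + 4b**3 − 8b**2 + 48b = (−(4/15)b − 64/75)(−15b**3 + 33b**2 − 66b + 12) + ((64/25)b**2 − (128/25)b + 256/25)
  −15b**3 + 33b**2 − 66b + 12 = (−(375/64)b + 75/64)((64/25)b**2 − (128/25)b + 256/25) + (0)
Last nonzero remainder: (64/25)b**2 − (128/25)b + 256/25. Dividing through by 64/25 gives the monic gcd b**2 − 2b + 4.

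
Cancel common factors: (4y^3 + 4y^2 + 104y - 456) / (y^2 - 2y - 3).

Euclidean algorithm in ℚ[y]:
  4y^3 + 4y^2 + 104y - 456 = (4y + 12)(y^2 - 2y - 3) + (140y - 420)
  y^2 - 2y - 3 = ((1/140)y + 1/140)(140y - 420) + (0)
Last nonzero remainder: 140y - 420. Dividing through by 140 gives the monic gcd y - 3.
Cancel y - 3 from numerator and denominator to get the reduced form.

(4y^2 + 16y + 152)/(y + 1)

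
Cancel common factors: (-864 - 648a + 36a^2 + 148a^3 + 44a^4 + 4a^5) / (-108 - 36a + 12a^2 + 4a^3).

(-24 - 2a + 5a^2 + a^3)/(-3 + a)

Repeated division with remainder:
  4a^5 + 44a^4 + 148a^3 + 36a^2 - 648a - 864 = (a^2 + 8a + 22)(4a^3 + 12a^2 - 36a - 108) + (168a^2 + 1008a + 1512)
  4a^3 + 12a^2 - 36a - 108 = ((1/42)a - 1/14)(168a^2 + 1008a + 1512) + (0)
Last nonzero remainder: 168a^2 + 1008a + 1512. Dividing through by 168 gives the monic gcd a^2 + 6a + 9.
Cancel a^2 + 6a + 9 from numerator and denominator to get the reduced form.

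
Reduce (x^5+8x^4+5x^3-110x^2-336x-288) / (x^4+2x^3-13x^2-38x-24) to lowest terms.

(x^2+7x+12)/(x+1)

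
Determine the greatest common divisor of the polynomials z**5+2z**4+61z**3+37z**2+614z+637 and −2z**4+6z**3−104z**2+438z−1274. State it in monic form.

By polynomial division,
  z**5+2z**4+61z**3+37z**2+614z+637 = (−(1/2)z−5/2)(−2z**4+6z**3−104z**2+438z−1274) + (24z**3−4z**2+1072z−2548)
  −2z**4+6z**3−104z**2+438z−1274 = (−(1/12)z+17/72)(24z**3−4z**2+1072z−2548) + (−(247/18)z**2−(247/9)z−12103/18)
  24z**3−4z**2+1072z−2548 = (−(432/247)z+72/19)(−(247/18)z**2−(247/9)z−12103/18) + (0)
Last nonzero remainder: −(247/18)z**2−(247/9)z−12103/18. Dividing through by −247/18 gives the monic gcd z**2+2z+49.

z**2+2z+49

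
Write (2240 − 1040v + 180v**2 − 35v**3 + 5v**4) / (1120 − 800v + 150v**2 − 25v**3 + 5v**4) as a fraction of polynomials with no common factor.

Apply the Euclidean algorithm:
  5v**4 − 35v**3 + 180v**2 − 1040v + 2240 = (5v**4 − 25v**3 + 150v**2 − 800v + 1120) + (−10v**3 + 30v**2 − 240v + 1120)
  5v**4 − 25v**3 + 150v**2 − 800v + 1120 = (−(1/2)v + 1)(−10v**3 + 30v**2 − 240v + 1120) + (0)
Last nonzero remainder: −10v**3 + 30v**2 − 240v + 1120. Dividing through by −10 gives the monic gcd v**3 − 3v**2 + 24v − 112.
Cancel v**3 − 3v**2 + 24v − 112 from numerator and denominator to get the reduced form.

(−4 + v)/(−2 + v)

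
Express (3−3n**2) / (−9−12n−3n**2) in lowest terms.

(−1+n)/(3+n)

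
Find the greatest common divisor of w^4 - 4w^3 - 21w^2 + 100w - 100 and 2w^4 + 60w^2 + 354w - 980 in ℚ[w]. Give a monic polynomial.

w^2 + 3w - 10

Apply the Euclidean algorithm:
  w^4 - 4w^3 - 21w^2 + 100w - 100 = (1/2)(2w^4 + 60w^2 + 354w - 980) + (-4w^3 - 51w^2 - 77w + 390)
  2w^4 + 60w^2 + 354w - 980 = (-(1/2)w + 51/8)(-4w^3 - 51w^2 - 77w + 390) + ((2773/8)w^2 + (8319/8)w - 13865/4)
  -4w^3 - 51w^2 - 77w + 390 = (-(32/2773)w - 312/2773)((2773/8)w^2 + (8319/8)w - 13865/4) + (0)
Last nonzero remainder: (2773/8)w^2 + (8319/8)w - 13865/4. Dividing through by 2773/8 gives the monic gcd w^2 + 3w - 10.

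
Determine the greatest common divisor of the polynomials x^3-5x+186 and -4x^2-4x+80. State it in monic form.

1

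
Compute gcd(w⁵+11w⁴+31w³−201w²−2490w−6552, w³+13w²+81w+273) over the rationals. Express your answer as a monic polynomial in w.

By polynomial division,
  w⁵+11w⁴+31w³−201w²−2490w−6552 = (w²−2w−24)(w³+13w²+81w+273) + (0)
The last nonzero remainder w³+13w²+81w+273 is already monic.

w³+13w²+81w+273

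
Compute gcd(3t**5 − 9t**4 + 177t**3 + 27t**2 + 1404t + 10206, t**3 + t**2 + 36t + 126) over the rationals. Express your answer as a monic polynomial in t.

Apply the Euclidean algorithm:
  3t**5 − 9t**4 + 177t**3 + 27t**2 + 1404t + 10206 = (3t**2 − 12t + 81)(t**3 + t**2 + 36t + 126) + (0)
The last nonzero remainder t**3 + t**2 + 36t + 126 is already monic.

t**3 + t**2 + 36t + 126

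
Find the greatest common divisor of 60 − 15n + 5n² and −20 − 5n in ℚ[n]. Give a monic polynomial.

1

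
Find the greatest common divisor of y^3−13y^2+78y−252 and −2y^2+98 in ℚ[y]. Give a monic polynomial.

y−7

Apply the Euclidean algorithm:
  y^3−13y^2+78y−252 = (−(1/2)y+13/2)(−2y^2+98) + (127y−889)
  −2y^2+98 = (−(2/127)y−14/127)(127y−889) + (0)
Last nonzero remainder: 127y−889. Dividing through by 127 gives the monic gcd y−7.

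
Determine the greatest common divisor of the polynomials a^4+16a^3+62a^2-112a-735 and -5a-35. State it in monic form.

a+7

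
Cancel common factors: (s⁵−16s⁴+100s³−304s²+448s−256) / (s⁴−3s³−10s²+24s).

Euclidean algorithm in ℚ[s]:
  s⁵−16s⁴+100s³−304s²+448s−256 = (s−13)(s⁴−3s³−10s²+24s) + (71s³−458s²+760s−256)
  s⁴−3s³−10s²+24s = ((1/71)s+245/5041)(71s³−458s²+760s−256) + ((7840/5041)s²−(47040/5041)s+62720/5041)
  71s³−458s²+760s−256 = ((357911/7840)s−5041/245)((7840/5041)s²−(47040/5041)s+62720/5041) + (0)
Last nonzero remainder: (7840/5041)s²−(47040/5041)s+62720/5041. Dividing through by 7840/5041 gives the monic gcd s²−6s+8.
Cancel s²−6s+8 from numerator and denominator to get the reduced form.

(s³−10s²+32s−32)/(s²+3s)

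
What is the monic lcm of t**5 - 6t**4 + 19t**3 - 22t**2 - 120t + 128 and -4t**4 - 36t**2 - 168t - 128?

t**6 - 5t**5 + 13t**4 - 3t**3 - 142t**2 + 8t + 128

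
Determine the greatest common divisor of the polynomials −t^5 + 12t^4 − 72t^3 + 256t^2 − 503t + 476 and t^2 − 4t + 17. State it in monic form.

Apply the Euclidean algorithm:
  −t^5 + 12t^4 − 72t^3 + 256t^2 − 503t + 476 = (−t^3 + 8t^2 − 23t + 28)(t^2 − 4t + 17) + (0)
The last nonzero remainder t^2 − 4t + 17 is already monic.

t^2 − 4t + 17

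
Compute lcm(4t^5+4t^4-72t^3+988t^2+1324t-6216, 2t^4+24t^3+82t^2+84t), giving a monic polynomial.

By polynomial division,
  4t^5+4t^4-72t^3+988t^2+1324t-6216 = (2t-22)(2t^4+24t^3+82t^2+84t) + (292t^3+2624t^2+3172t-6216)
  2t^4+24t^3+82t^2+84t = ((1/146)t+110/5329)(292t^3+2624t^2+3172t-6216) + ((32560/5329)t^2+(325600/5329)t+683760/5329)
  292t^3+2624t^2+3172t-6216 = ((389017/8140)t-5329/110)((32560/5329)t^2+(325600/5329)t+683760/5329) + (0)
Last nonzero remainder: (32560/5329)t^2+(325600/5329)t+683760/5329. Dividing through by 32560/5329 gives the monic gcd t^2+10t+21.
Then lcm(f, g) = f·g / gcd(f, g); expanding and making the result monic gives the answer.

t^7+3t^6-16t^5+211t^4+825t^3-892t^2-3108t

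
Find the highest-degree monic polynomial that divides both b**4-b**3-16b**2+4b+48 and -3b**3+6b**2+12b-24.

b**2-4

Apply the Euclidean algorithm:
  b**4-b**3-16b**2+4b+48 = (-(1/3)b-1/3)(-3b**3+6b**2+12b-24) + (-10b**2+40)
  -3b**3+6b**2+12b-24 = ((3/10)b-3/5)(-10b**2+40) + (0)
Last nonzero remainder: -10b**2+40. Dividing through by -10 gives the monic gcd b**2-4.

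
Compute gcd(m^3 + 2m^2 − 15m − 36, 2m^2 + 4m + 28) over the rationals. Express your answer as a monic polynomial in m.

1

By polynomial division,
  m^3 + 2m^2 − 15m − 36 = ((1/2)m)(2m^2 + 4m + 28) + (−29m − 36)
  2m^2 + 4m + 28 = (−(2/29)m − 44/841)(−29m − 36) + (21964/841)
  −29m − 36 = (−(24389/21964)m − 7569/5491)(21964/841) + (0)
The last nonzero remainder is the constant 21964/841, so the polynomials are coprime and gcd = 1.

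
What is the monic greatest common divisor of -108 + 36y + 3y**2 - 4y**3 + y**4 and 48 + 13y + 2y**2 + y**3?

3 + y

Euclidean algorithm in ℚ[y]:
  y**4 - 4y**3 + 3y**2 + 36y - 108 = (y - 6)(y**3 + 2y**2 + 13y + 48) + (2y**2 + 66y + 180)
  y**3 + 2y**2 + 13y + 48 = ((1/2)y - 31/2)(2y**2 + 66y + 180) + (946y + 2838)
  2y**2 + 66y + 180 = ((1/473)y + 30/473)(946y + 2838) + (0)
Last nonzero remainder: 946y + 2838. Dividing through by 946 gives the monic gcd y + 3.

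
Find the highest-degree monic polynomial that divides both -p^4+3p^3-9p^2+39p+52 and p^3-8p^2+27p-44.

p-4

Apply the Euclidean algorithm:
  -p^4+3p^3-9p^2+39p+52 = (-p-5)(p^3-8p^2+27p-44) + (-22p^2+130p-168)
  p^3-8p^2+27p-44 = (-(1/22)p+23/242)(-22p^2+130p-168) + ((848/121)p-3392/121)
  -22p^2+130p-168 = (-(1331/424)p+2541/424)((848/121)p-3392/121) + (0)
Last nonzero remainder: (848/121)p-3392/121. Dividing through by 848/121 gives the monic gcd p-4.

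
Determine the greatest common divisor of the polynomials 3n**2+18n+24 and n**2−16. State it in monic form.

n+4

Apply the Euclidean algorithm:
  3n**2+18n+24 = (3)(n**2−16) + (18n+72)
  n**2−16 = ((1/18)n−2/9)(18n+72) + (0)
Last nonzero remainder: 18n+72. Dividing through by 18 gives the monic gcd n+4.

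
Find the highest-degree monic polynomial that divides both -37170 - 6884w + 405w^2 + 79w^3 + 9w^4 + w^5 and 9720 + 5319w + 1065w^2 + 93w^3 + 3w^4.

Repeated division with remainder:
  w^5 + 9w^4 + 79w^3 + 405w^2 - 6884w - 37170 = ((1/3)w - 22/3)(3w^4 + 93w^3 + 1065w^2 + 5319w + 9720) + (406w^3 + 6442w^2 + 28882w + 34110)
  3w^4 + 93w^3 + 1065w^2 + 5319w + 9720 = ((3/406)w + 4608/41209)(406w^3 + 6442w^2 + 28882w + 34110) + ((5408280/41209)w^2 + (10816560/5887)w + 243372600/41209)
  406w^3 + 6442w^2 + 28882w + 34110 = ((8365427/2704140)w + 15618211/2704140)((5408280/41209)w^2 + (10816560/5887)w + 243372600/41209) + (0)
Last nonzero remainder: (5408280/41209)w^2 + (10816560/5887)w + 243372600/41209. Dividing through by 5408280/41209 gives the monic gcd w^2 + 14w + 45.

45 + 14w + w^2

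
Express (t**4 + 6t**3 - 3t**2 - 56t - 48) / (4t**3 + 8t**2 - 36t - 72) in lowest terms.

(t**3 + 9t**2 + 24t + 16)/(4t**2 + 20t + 24)

Repeated division with remainder:
  t**4 + 6t**3 - 3t**2 - 56t - 48 = ((1/4)t + 1)(4t**3 + 8t**2 - 36t - 72) + (-2t**2 - 2t + 24)
  4t**3 + 8t**2 - 36t - 72 = (-2t - 2)(-2t**2 - 2t + 24) + (8t - 24)
  -2t**2 - 2t + 24 = (-(1/4)t - 1)(8t - 24) + (0)
Last nonzero remainder: 8t - 24. Dividing through by 8 gives the monic gcd t - 3.
Cancel t - 3 from numerator and denominator to get the reduced form.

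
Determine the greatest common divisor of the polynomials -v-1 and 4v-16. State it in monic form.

Apply the Euclidean algorithm:
  -v-1 = (-1/4)(4v-16) + (-5)
  4v-16 = (-(4/5)v+16/5)(-5) + (0)
The last nonzero remainder is the constant -5, so the polynomials are coprime and gcd = 1.

1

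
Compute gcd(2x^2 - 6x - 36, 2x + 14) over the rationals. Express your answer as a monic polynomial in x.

Apply the Euclidean algorithm:
  2x^2 - 6x - 36 = (x - 10)(2x + 14) + (104)
  2x + 14 = ((1/52)x + 7/52)(104) + (0)
The last nonzero remainder is the constant 104, so the polynomials are coprime and gcd = 1.

1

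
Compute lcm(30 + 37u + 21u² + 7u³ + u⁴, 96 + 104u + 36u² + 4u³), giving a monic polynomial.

120 + 178u + 121u² + 49u³ + 11u⁴ + u⁵

By polynomial division,
  u⁴ + 7u³ + 21u² + 37u + 30 = ((1/4)u - 1/2)(4u³ + 36u² + 104u + 96) + (13u² + 65u + 78)
  4u³ + 36u² + 104u + 96 = ((4/13)u + 16/13)(13u² + 65u + 78) + (0)
Last nonzero remainder: 13u² + 65u + 78. Dividing through by 13 gives the monic gcd u² + 5u + 6.
Then lcm(f, g) = f·g / gcd(f, g); expanding and making the result monic gives the answer.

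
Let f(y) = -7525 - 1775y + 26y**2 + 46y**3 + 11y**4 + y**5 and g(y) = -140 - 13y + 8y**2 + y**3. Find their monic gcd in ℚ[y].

35 + 12y + y**2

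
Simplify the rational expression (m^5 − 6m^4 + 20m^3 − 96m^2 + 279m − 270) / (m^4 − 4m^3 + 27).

Apply the Euclidean algorithm:
  m^5 − 6m^4 + 20m^3 − 96m^2 + 279m − 270 = (m − 2)(m^4 − 4m^3 + 27) + (12m^3 − 96m^2 + 252m − 216)
  m^4 − 4m^3 + 27 = ((1/12)m + 1/3)(12m^3 − 96m^2 + 252m − 216) + (11m^2 − 66m + 99)
  12m^3 − 96m^2 + 252m − 216 = ((12/11)m − 24/11)(11m^2 − 66m + 99) + (0)
Last nonzero remainder: 11m^2 − 66m + 99. Dividing through by 11 gives the monic gcd m^2 − 6m + 9.
Cancel m^2 − 6m + 9 from numerator and denominator to get the reduced form.

(m^3 + 11m − 30)/(m^2 + 2m + 3)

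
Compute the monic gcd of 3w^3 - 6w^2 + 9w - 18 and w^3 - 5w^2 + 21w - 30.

w - 2

Euclidean algorithm in ℚ[w]:
  3w^3 - 6w^2 + 9w - 18 = (3)(w^3 - 5w^2 + 21w - 30) + (9w^2 - 54w + 72)
  w^3 - 5w^2 + 21w - 30 = ((1/9)w + 1/9)(9w^2 - 54w + 72) + (19w - 38)
  9w^2 - 54w + 72 = ((9/19)w - 36/19)(19w - 38) + (0)
Last nonzero remainder: 19w - 38. Dividing through by 19 gives the monic gcd w - 2.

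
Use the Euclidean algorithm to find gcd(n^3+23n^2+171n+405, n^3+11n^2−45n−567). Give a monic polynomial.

Repeated division with remainder:
  n^3+23n^2+171n+405 = (n^3+11n^2−45n−567) + (12n^2+216n+972)
  n^3+11n^2−45n−567 = ((1/12)n−7/12)(12n^2+216n+972) + (0)
Last nonzero remainder: 12n^2+216n+972. Dividing through by 12 gives the monic gcd n^2+18n+81.

n^2+18n+81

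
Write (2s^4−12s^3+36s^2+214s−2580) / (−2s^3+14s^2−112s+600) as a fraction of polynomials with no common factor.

(−s^3−18s−215)/(s^2−s+50)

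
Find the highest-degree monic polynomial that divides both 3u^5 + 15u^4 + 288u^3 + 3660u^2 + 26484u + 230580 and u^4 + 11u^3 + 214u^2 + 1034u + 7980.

Repeated division with remainder:
  3u^5 + 15u^4 + 288u^3 + 3660u^2 + 26484u + 230580 = (3u - 18)(u^4 + 11u^3 + 214u^2 + 1034u + 7980) + (-156u^3 + 4410u^2 + 21156u + 374220)
  u^4 + 11u^3 + 214u^2 + 1034u + 7980 = (-(1/156)u - 1021/4056)(-156u^3 + 4410u^2 + 21156u + 374220) + ((986775/676)u^2 + (2960325/338)u + 34537125/338)
  -156u^3 + 4410u^2 + 21156u + 374220 = (-(35152/328925)u + 1204632/328925)((986775/676)u^2 + (2960325/338)u + 34537125/338) + (0)
Last nonzero remainder: (986775/676)u^2 + (2960325/338)u + 34537125/338. Dividing through by 986775/676 gives the monic gcd u^2 + 6u + 70.

u^2 + 6u + 70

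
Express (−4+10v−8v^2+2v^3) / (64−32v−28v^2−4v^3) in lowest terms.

(−2+3v−v^2)/(32+16v+2v^2)

By polynomial division,
  2v^3−8v^2+10v−4 = (−1/2)(−4v^3−28v^2−32v+64) + (−22v^2−6v+28)
  −4v^3−28v^2−32v+64 = ((2/11)v+148/121)(−22v^2−6v+28) + (−(3600/121)v+3600/121)
  −22v^2−6v+28 = ((1331/1800)v+847/900)(−(3600/121)v+3600/121) + (0)
Last nonzero remainder: −(3600/121)v+3600/121. Dividing through by −3600/121 gives the monic gcd v−1.
Cancel v−1 from numerator and denominator to get the reduced form.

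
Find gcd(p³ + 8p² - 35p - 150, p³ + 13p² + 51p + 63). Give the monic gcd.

p + 3

By polynomial division,
  p³ + 8p² - 35p - 150 = (p³ + 13p² + 51p + 63) + (-5p² - 86p - 213)
  p³ + 13p² + 51p + 63 = (-(1/5)p + 21/25)(-5p² - 86p - 213) + ((2016/25)p + 6048/25)
  -5p² - 86p - 213 = (-(125/2016)p - 1775/2016)((2016/25)p + 6048/25) + (0)
Last nonzero remainder: (2016/25)p + 6048/25. Dividing through by 2016/25 gives the monic gcd p + 3.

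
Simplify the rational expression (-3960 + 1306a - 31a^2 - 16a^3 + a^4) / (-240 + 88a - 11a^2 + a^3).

Euclidean algorithm in ℚ[a]:
  a^4 - 16a^3 - 31a^2 + 1306a - 3960 = (a - 5)(a^3 - 11a^2 + 88a - 240) + (-174a^2 + 1986a - 5160)
  a^3 - 11a^2 + 88a - 240 = (-(1/174)a - 2/841)(-174a^2 + 1986a - 5160) + ((53040/841)a - 212160/841)
  -174a^2 + 1986a - 5160 = (-(24389/8840)a + 36163/1768)((53040/841)a - 212160/841) + (0)
Last nonzero remainder: (53040/841)a - 212160/841. Dividing through by 53040/841 gives the monic gcd a - 4.
Cancel a - 4 from numerator and denominator to get the reduced form.

(990 - 79a - 12a^2 + a^3)/(60 - 7a + a^2)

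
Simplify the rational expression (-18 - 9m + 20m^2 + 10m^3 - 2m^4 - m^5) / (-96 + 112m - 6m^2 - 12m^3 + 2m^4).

Repeated division with remainder:
  -m^5 - 2m^4 + 10m^3 + 20m^2 - 9m - 18 = (-(1/2)m - 4)(2m^4 - 12m^3 - 6m^2 + 112m - 96) + (-41m^3 + 52m^2 + 391m - 402)
  2m^4 - 12m^3 - 6m^2 + 112m - 96 = (-(2/41)m + 388/1681)(-41m^3 + 52m^2 + 391m - 402) + ((1800/1681)m^2 + (3600/1681)m - 5400/1681)
  -41m^3 + 52m^2 + 391m - 402 = (-(68921/1800)m + 112627/900)((1800/1681)m^2 + (3600/1681)m - 5400/1681) + (0)
Last nonzero remainder: (1800/1681)m^2 + (3600/1681)m - 5400/1681. Dividing through by 1800/1681 gives the monic gcd m^2 + 2m - 3.
Cancel m^2 + 2m - 3 from numerator and denominator to get the reduced form.

(6 + 7m - m^3)/(32 - 16m + 2m^2)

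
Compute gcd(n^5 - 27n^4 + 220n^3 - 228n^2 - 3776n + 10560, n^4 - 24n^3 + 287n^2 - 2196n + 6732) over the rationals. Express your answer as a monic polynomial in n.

Repeated division with remainder:
  n^5 - 27n^4 + 220n^3 - 228n^2 - 3776n + 10560 = (n - 3)(n^4 - 24n^3 + 287n^2 - 2196n + 6732) + (-139n^3 + 2829n^2 - 17096n + 30756)
  n^4 - 24n^3 + 287n^2 - 2196n + 6732 = (-(1/139)n + 507/19321)(-139n^3 + 2829n^2 - 17096n + 30756) + ((1734480/19321)n^2 - (29486160/19321)n + 114475680/19321)
  -139n^3 + 2829n^2 - 17096n + 30756 = (-(2685619/1734480)n + 4501793/867240)((1734480/19321)n^2 - (29486160/19321)n + 114475680/19321) + (0)
Last nonzero remainder: (1734480/19321)n^2 - (29486160/19321)n + 114475680/19321. Dividing through by 1734480/19321 gives the monic gcd n^2 - 17n + 66.

n^2 - 17n + 66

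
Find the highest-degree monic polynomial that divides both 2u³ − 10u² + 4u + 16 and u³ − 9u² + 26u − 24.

u² − 6u + 8

Apply the Euclidean algorithm:
  2u³ − 10u² + 4u + 16 = (2)(u³ − 9u² + 26u − 24) + (8u² − 48u + 64)
  u³ − 9u² + 26u − 24 = ((1/8)u − 3/8)(8u² − 48u + 64) + (0)
Last nonzero remainder: 8u² − 48u + 64. Dividing through by 8 gives the monic gcd u² − 6u + 8.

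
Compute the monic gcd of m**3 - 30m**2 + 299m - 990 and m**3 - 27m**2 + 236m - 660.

Euclidean algorithm in ℚ[m]:
  m**3 - 30m**2 + 299m - 990 = (m**3 - 27m**2 + 236m - 660) + (-3m**2 + 63m - 330)
  m**3 - 27m**2 + 236m - 660 = (-(1/3)m + 2)(-3m**2 + 63m - 330) + (0)
Last nonzero remainder: -3m**2 + 63m - 330. Dividing through by -3 gives the monic gcd m**2 - 21m + 110.

m**2 - 21m + 110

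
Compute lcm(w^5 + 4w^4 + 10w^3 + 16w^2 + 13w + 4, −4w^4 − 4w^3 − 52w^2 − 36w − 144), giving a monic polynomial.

w^7 + 4w^6 + 19w^5 + 52w^4 + 103w^3 + 148w^2 + 117w + 36

Repeated division with remainder:
  w^5 + 4w^4 + 10w^3 + 16w^2 + 13w + 4 = (−(1/4)w − 3/4)(−4w^4 − 4w^3 − 52w^2 − 36w − 144) + (−6w^3 − 32w^2 − 50w − 104)
  −4w^4 − 4w^3 − 52w^2 − 36w − 144 = ((2/3)w − 26/9)(−6w^3 − 32w^2 − 50w − 104) + (−(1000/9)w^2 − (1000/9)w − 4000/9)
  −6w^3 − 32w^2 − 50w − 104 = ((27/500)w + 117/500)(−(1000/9)w^2 − (1000/9)w − 4000/9) + (0)
Last nonzero remainder: −(1000/9)w^2 − (1000/9)w − 4000/9. Dividing through by −1000/9 gives the monic gcd w^2 + w + 4.
Then lcm(f, g) = f·g / gcd(f, g); expanding and making the result monic gives the answer.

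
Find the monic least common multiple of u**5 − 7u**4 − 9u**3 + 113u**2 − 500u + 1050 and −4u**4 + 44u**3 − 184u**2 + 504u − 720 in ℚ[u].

u**6 − 13u**5 + 33u**4 + 167u**3 − 1178u**2 + 4050u − 6300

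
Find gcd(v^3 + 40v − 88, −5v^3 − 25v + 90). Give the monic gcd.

Apply the Euclidean algorithm:
  v^3 + 40v − 88 = (−1/5)(−5v^3 − 25v + 90) + (35v − 70)
  −5v^3 − 25v + 90 = (−(1/7)v^2 − (2/7)v − 9/7)(35v − 70) + (0)
Last nonzero remainder: 35v − 70. Dividing through by 35 gives the monic gcd v − 2.

v − 2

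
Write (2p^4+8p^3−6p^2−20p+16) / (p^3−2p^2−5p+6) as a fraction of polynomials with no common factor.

(2p^2+6p−8)/(p−3)

Repeated division with remainder:
  2p^4+8p^3−6p^2−20p+16 = (2p+12)(p^3−2p^2−5p+6) + (28p^2+28p−56)
  p^3−2p^2−5p+6 = ((1/28)p−3/28)(28p^2+28p−56) + (0)
Last nonzero remainder: 28p^2+28p−56. Dividing through by 28 gives the monic gcd p^2+p−2.
Cancel p^2+p−2 from numerator and denominator to get the reduced form.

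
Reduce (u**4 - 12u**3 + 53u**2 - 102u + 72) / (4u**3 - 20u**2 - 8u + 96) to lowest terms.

Apply the Euclidean algorithm:
  u**4 - 12u**3 + 53u**2 - 102u + 72 = ((1/4)u - 7/4)(4u**3 - 20u**2 - 8u + 96) + (20u**2 - 140u + 240)
  4u**3 - 20u**2 - 8u + 96 = ((1/5)u + 2/5)(20u**2 - 140u + 240) + (0)
Last nonzero remainder: 20u**2 - 140u + 240. Dividing through by 20 gives the monic gcd u**2 - 7u + 12.
Cancel u**2 - 7u + 12 from numerator and denominator to get the reduced form.

(u**2 - 5u + 6)/(4u + 8)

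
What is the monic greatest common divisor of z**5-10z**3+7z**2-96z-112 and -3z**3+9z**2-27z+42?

z**2-z+7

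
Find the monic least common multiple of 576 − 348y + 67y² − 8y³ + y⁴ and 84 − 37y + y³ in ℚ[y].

Euclidean algorithm in ℚ[y]:
  y⁴ − 8y³ + 67y² − 348y + 576 = (y − 8)(y³ − 37y + 84) + (104y² − 728y + 1248)
  y³ − 37y + 84 = ((1/104)y + 7/104)(104y² − 728y + 1248) + (0)
Last nonzero remainder: 104y² − 728y + 1248. Dividing through by 104 gives the monic gcd y² − 7y + 12.
Then lcm(f, g) = f·g / gcd(f, g); expanding and making the result monic gives the answer.

4032 − 1860y + 121y² + 11y³ − y⁴ + y⁵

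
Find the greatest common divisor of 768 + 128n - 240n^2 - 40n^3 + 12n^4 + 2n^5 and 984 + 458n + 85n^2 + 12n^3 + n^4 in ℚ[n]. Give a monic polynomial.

24 + 10n + n^2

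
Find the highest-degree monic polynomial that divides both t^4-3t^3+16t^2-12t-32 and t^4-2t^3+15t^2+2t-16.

Apply the Euclidean algorithm:
  t^4-3t^3+16t^2-12t-32 = (t^4-2t^3+15t^2+2t-16) + (-t^3+t^2-14t-16)
  t^4-2t^3+15t^2+2t-16 = (-t+1)(-t^3+t^2-14t-16) + (0)
Last nonzero remainder: -t^3+t^2-14t-16. Dividing through by -1 gives the monic gcd t^3-t^2+14t+16.

t^3-t^2+14t+16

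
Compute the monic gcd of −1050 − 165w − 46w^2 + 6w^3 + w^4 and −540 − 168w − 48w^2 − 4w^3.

Euclidean algorithm in ℚ[w]:
  w^4 + 6w^3 − 46w^2 − 165w − 1050 = (−(1/4)w + 3/2)(−4w^3 − 48w^2 − 168w − 540) + (−16w^2 − 48w − 240)
  −4w^3 − 48w^2 − 168w − 540 = ((1/4)w + 9/4)(−16w^2 − 48w − 240) + (0)
Last nonzero remainder: −16w^2 − 48w − 240. Dividing through by −16 gives the monic gcd w^2 + 3w + 15.

15 + 3w + w^2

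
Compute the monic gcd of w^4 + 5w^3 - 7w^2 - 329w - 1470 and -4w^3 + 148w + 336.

Apply the Euclidean algorithm:
  w^4 + 5w^3 - 7w^2 - 329w - 1470 = (-(1/4)w - 5/4)(-4w^3 + 148w + 336) + (30w^2 - 60w - 1050)
  -4w^3 + 148w + 336 = (-(2/15)w - 4/15)(30w^2 - 60w - 1050) + (-8w + 56)
  30w^2 - 60w - 1050 = (-(15/4)w - 75/4)(-8w + 56) + (0)
Last nonzero remainder: -8w + 56. Dividing through by -8 gives the monic gcd w - 7.

w - 7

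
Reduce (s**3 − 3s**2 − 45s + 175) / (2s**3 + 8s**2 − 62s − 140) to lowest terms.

(s − 5)/(2s + 4)

By polynomial division,
  s**3 − 3s**2 − 45s + 175 = (1/2)(2s**3 + 8s**2 − 62s − 140) + (−7s**2 − 14s + 245)
  2s**3 + 8s**2 − 62s − 140 = (−(2/7)s − 4/7)(−7s**2 − 14s + 245) + (0)
Last nonzero remainder: −7s**2 − 14s + 245. Dividing through by −7 gives the monic gcd s**2 + 2s − 35.
Cancel s**2 + 2s − 35 from numerator and denominator to get the reduced form.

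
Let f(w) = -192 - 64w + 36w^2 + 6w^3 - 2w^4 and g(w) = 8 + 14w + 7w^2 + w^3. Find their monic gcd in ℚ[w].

2 + w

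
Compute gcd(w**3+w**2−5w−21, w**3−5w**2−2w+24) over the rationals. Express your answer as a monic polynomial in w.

w−3

Repeated division with remainder:
  w**3+w**2−5w−21 = (w**3−5w**2−2w+24) + (6w**2−3w−45)
  w**3−5w**2−2w+24 = ((1/6)w−3/4)(6w**2−3w−45) + ((13/4)w−39/4)
  6w**2−3w−45 = ((24/13)w+60/13)((13/4)w−39/4) + (0)
Last nonzero remainder: (13/4)w−39/4. Dividing through by 13/4 gives the monic gcd w−3.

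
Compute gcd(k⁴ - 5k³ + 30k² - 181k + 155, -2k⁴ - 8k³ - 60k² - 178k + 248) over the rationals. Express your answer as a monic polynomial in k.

By polynomial division,
  k⁴ - 5k³ + 30k² - 181k + 155 = (-1/2)(-2k⁴ - 8k³ - 60k² - 178k + 248) + (-9k³ - 270k + 279)
  -2k⁴ - 8k³ - 60k² - 178k + 248 = ((2/9)k + 8/9)(-9k³ - 270k + 279) + (0)
Last nonzero remainder: -9k³ - 270k + 279. Dividing through by -9 gives the monic gcd k³ + 30k - 31.

k³ + 30k - 31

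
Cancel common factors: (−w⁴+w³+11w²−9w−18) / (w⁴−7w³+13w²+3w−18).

(−w−3)/(w−3)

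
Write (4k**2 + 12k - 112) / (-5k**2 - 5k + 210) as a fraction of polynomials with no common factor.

Repeated division with remainder:
  4k**2 + 12k - 112 = (-4/5)(-5k**2 - 5k + 210) + (8k + 56)
  -5k**2 - 5k + 210 = (-(5/8)k + 15/4)(8k + 56) + (0)
Last nonzero remainder: 8k + 56. Dividing through by 8 gives the monic gcd k + 7.
Cancel k + 7 from numerator and denominator to get the reduced form.

(-4k + 16)/(5k - 30)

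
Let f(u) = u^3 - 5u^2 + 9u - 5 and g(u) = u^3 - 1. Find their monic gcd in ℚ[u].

Apply the Euclidean algorithm:
  u^3 - 5u^2 + 9u - 5 = (u^3 - 1) + (-5u^2 + 9u - 4)
  u^3 - 1 = (-(1/5)u - 9/25)(-5u^2 + 9u - 4) + ((61/25)u - 61/25)
  -5u^2 + 9u - 4 = (-(125/61)u + 100/61)((61/25)u - 61/25) + (0)
Last nonzero remainder: (61/25)u - 61/25. Dividing through by 61/25 gives the monic gcd u - 1.

u - 1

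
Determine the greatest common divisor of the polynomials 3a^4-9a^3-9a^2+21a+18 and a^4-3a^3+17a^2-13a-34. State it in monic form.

By polynomial division,
  3a^4-9a^3-9a^2+21a+18 = (3)(a^4-3a^3+17a^2-13a-34) + (-60a^2+60a+120)
  a^4-3a^3+17a^2-13a-34 = (-(1/60)a^2+(1/30)a-17/60)(-60a^2+60a+120) + (0)
Last nonzero remainder: -60a^2+60a+120. Dividing through by -60 gives the monic gcd a^2-a-2.

a^2-a-2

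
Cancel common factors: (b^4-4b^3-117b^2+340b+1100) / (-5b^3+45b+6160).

(-b^3-7b^2+40b+100)/(5b^2+55b+560)

Repeated division with remainder:
  b^4-4b^3-117b^2+340b+1100 = (-(1/5)b+4/5)(-5b^3+45b+6160) + (-108b^2+1536b-3828)
  -5b^3+45b+6160 = ((5/108)b+160/243)(-108b^2+1536b-3828) + (-(63920/81)b+703120/81)
  -108b^2+1536b-3828 = ((2187/15980)b-7047/15980)(-(63920/81)b+703120/81) + (0)
Last nonzero remainder: -(63920/81)b+703120/81. Dividing through by -63920/81 gives the monic gcd b-11.
Cancel b-11 from numerator and denominator to get the reduced form.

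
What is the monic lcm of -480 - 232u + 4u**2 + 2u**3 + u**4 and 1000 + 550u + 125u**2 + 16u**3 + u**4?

By polynomial division,
  u**4 + 2u**3 + 4u**2 - 232u - 480 = (u**4 + 16u**3 + 125u**2 + 550u + 1000) + (-14u**3 - 121u**2 - 782u - 1480)
  u**4 + 16u**3 + 125u**2 + 550u + 1000 = (-(1/14)u - 103/196)(-14u**3 - 121u**2 - 782u - 1480) + ((1089/196)u**2 + (3267/98)u + 10890/49)
  -14u**3 - 121u**2 - 782u - 1480 = (-(2744/1089)u - 7252/1089)((1089/196)u**2 + (3267/98)u + 10890/49) + (0)
Last nonzero remainder: (1089/196)u**2 + (3267/98)u + 10890/49. Dividing through by 1089/196 gives the monic gcd u**2 + 6u + 40.
Then lcm(f, g) = f·g / gcd(f, g); expanding and making the result monic gives the answer.

-12000 - 10600u - 2700u**2 - 142u**3 + 49u**4 + 12u**5 + u**6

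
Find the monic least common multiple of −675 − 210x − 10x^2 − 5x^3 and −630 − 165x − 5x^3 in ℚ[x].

5670 + 1359x + 93x^2 + 78x^3 − x^4 + x^5

By polynomial division,
  −5x^3 − 10x^2 − 210x − 675 = (−5x^3 − 165x − 630) + (−10x^2 − 45x − 45)
  −5x^3 − 165x − 630 = ((1/2)x − 9/4)(−10x^2 − 45x − 45) + (−(975/4)x − 2925/4)
  −10x^2 − 45x − 45 = ((8/195)x + 4/65)(−(975/4)x − 2925/4) + (0)
Last nonzero remainder: −(975/4)x − 2925/4. Dividing through by −975/4 gives the monic gcd x + 3.
Then lcm(f, g) = f·g / gcd(f, g); expanding and making the result monic gives the answer.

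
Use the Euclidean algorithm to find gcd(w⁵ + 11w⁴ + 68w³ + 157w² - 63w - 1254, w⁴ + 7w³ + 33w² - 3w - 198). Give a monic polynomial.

w³ + 4w² + 21w - 66

Apply the Euclidean algorithm:
  w⁵ + 11w⁴ + 68w³ + 157w² - 63w - 1254 = (w + 4)(w⁴ + 7w³ + 33w² - 3w - 198) + (7w³ + 28w² + 147w - 462)
  w⁴ + 7w³ + 33w² - 3w - 198 = ((1/7)w + 3/7)(7w³ + 28w² + 147w - 462) + (0)
Last nonzero remainder: 7w³ + 28w² + 147w - 462. Dividing through by 7 gives the monic gcd w³ + 4w² + 21w - 66.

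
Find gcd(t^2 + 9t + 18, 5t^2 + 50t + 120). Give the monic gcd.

Repeated division with remainder:
  t^2 + 9t + 18 = (1/5)(5t^2 + 50t + 120) + (-t - 6)
  5t^2 + 50t + 120 = (-5t - 20)(-t - 6) + (0)
Last nonzero remainder: -t - 6. Dividing through by -1 gives the monic gcd t + 6.

t + 6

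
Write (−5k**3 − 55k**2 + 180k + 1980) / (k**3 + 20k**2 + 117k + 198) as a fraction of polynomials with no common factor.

(−5k + 30)/(k + 3)

By polynomial division,
  −5k**3 − 55k**2 + 180k + 1980 = (−5)(k**3 + 20k**2 + 117k + 198) + (45k**2 + 765k + 2970)
  k**3 + 20k**2 + 117k + 198 = ((1/45)k + 1/15)(45k**2 + 765k + 2970) + (0)
Last nonzero remainder: 45k**2 + 765k + 2970. Dividing through by 45 gives the monic gcd k**2 + 17k + 66.
Cancel k**2 + 17k + 66 from numerator and denominator to get the reduced form.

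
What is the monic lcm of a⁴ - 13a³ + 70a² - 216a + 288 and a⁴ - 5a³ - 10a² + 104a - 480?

a⁵ - 8a⁴ + 5a³ + 134a² - 792a + 1440

Apply the Euclidean algorithm:
  a⁴ - 13a³ + 70a² - 216a + 288 = (a⁴ - 5a³ - 10a² + 104a - 480) + (-8a³ + 80a² - 320a + 768)
  a⁴ - 5a³ - 10a² + 104a - 480 = (-(1/8)a - 5/8)(-8a³ + 80a² - 320a + 768) + (0)
Last nonzero remainder: -8a³ + 80a² - 320a + 768. Dividing through by -8 gives the monic gcd a³ - 10a² + 40a - 96.
Then lcm(f, g) = f·g / gcd(f, g); expanding and making the result monic gives the answer.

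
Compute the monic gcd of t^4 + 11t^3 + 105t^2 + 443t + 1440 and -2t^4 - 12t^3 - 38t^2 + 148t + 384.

t^2 + 7t + 32

By polynomial division,
  t^4 + 11t^3 + 105t^2 + 443t + 1440 = (-1/2)(-2t^4 - 12t^3 - 38t^2 + 148t + 384) + (5t^3 + 86t^2 + 517t + 1632)
  -2t^4 - 12t^3 - 38t^2 + 148t + 384 = (-(2/5)t + 112/25)(5t^3 + 86t^2 + 517t + 1632) + (-(5412/25)t^2 - (37884/25)t - 173184/25)
  5t^3 + 86t^2 + 517t + 1632 = (-(125/5412)t - 425/1804)(-(5412/25)t^2 - (37884/25)t - 173184/25) + (0)
Last nonzero remainder: -(5412/25)t^2 - (37884/25)t - 173184/25. Dividing through by -5412/25 gives the monic gcd t^2 + 7t + 32.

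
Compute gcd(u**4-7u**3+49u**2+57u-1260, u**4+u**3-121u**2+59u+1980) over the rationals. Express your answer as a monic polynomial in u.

Euclidean algorithm in ℚ[u]:
  u**4-7u**3+49u**2+57u-1260 = (u**4+u**3-121u**2+59u+1980) + (-8u**3+170u**2-2u-3240)
  u**4+u**3-121u**2+59u+1980 = (-(1/8)u-89/32)(-8u**3+170u**2-2u-3240) + ((5625/16)u**2-(5625/16)u-28125/4)
  -8u**3+170u**2-2u-3240 = (-(128/5625)u+288/625)((5625/16)u**2-(5625/16)u-28125/4) + (0)
Last nonzero remainder: (5625/16)u**2-(5625/16)u-28125/4. Dividing through by 5625/16 gives the monic gcd u**2-u-20.

u**2-u-20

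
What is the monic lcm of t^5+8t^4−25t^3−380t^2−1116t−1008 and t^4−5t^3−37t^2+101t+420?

t^6+3t^5−65t^4−255t^3+784t^2+4572t+5040

Euclidean algorithm in ℚ[t]:
  t^5+8t^4−25t^3−380t^2−1116t−1008 = (t+13)(t^4−5t^3−37t^2+101t+420) + (77t^3−2849t−6468)
  t^4−5t^3−37t^2+101t+420 = ((1/77)t−5/77)(77t^3−2849t−6468) + (0)
Last nonzero remainder: 77t^3−2849t−6468. Dividing through by 77 gives the monic gcd t^3−37t−84.
Then lcm(f, g) = f·g / gcd(f, g); expanding and making the result monic gives the answer.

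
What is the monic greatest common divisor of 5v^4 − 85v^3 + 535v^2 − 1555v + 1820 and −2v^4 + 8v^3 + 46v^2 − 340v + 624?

Repeated division with remainder:
  5v^4 − 85v^3 + 535v^2 − 1555v + 1820 = (−5/2)(−2v^4 + 8v^3 + 46v^2 − 340v + 624) + (−65v^3 + 650v^2 − 2405v + 3380)
  −2v^4 + 8v^3 + 46v^2 − 340v + 624 = ((2/65)v + 12/65)(−65v^3 + 650v^2 − 2405v + 3380) + (0)
Last nonzero remainder: −65v^3 + 650v^2 − 2405v + 3380. Dividing through by −65 gives the monic gcd v^3 − 10v^2 + 37v − 52.

v^3 − 10v^2 + 37v − 52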